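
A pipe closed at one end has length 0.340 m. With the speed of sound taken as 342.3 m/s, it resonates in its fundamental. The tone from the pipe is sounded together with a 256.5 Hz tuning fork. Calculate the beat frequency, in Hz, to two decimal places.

4.81 Hz

Closed pipe (odd harmonics): f_n = n·v/(4L) = 1·342.3/(4·0.340) = 251.6912 Hz.
f_beat = |251.6912 − 256.5| = 4.81 Hz.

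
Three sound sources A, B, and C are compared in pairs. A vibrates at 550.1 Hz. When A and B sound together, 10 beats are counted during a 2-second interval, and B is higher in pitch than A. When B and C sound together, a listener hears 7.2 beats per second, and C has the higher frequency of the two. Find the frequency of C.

562.3 Hz

A–B: Beat frequency = 10/2 = 5 Hz.
B is above A, so f_B = 550.1 + 5 = 555.1 Hz.
C is above B, so f_C = 555.1 + 7.2 = 562.3 Hz.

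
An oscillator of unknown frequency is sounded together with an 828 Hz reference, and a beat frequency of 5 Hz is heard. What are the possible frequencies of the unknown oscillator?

|f − 828| = 5, so f = 828 ± 5.

823 Hz or 833 Hz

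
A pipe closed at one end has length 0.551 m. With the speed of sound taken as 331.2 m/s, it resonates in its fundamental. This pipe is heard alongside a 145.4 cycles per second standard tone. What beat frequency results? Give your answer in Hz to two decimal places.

Closed pipe (odd harmonics): f_n = n·v/(4L) = 1·331.2/(4·0.551) = 150.2722 Hz.
f_beat = |150.2722 − 145.4| = 4.87 Hz.

4.87 Hz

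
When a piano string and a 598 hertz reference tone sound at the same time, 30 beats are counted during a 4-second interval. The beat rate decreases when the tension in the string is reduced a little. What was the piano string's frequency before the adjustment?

Beat frequency = 30/4 = 7.5 Hz.
|f − 598| = 7.5, so the piano string was at either 590.5 Hz or 605.5 Hz.
Lower tension means lower frequency; the adjustment lowers the piano string's frequency.
The beat rate fell, so the adjustment moved the piano string toward 598 Hz — it must have started above the reference.

605.5 Hz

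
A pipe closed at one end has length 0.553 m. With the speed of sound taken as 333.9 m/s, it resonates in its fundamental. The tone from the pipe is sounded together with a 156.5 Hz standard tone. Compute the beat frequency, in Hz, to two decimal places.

Closed pipe (odd harmonics): f_n = n·v/(4L) = 1·333.9/(4·0.553) = 150.9494 Hz.
f_beat = |150.9494 − 156.5| = 5.55 Hz.

5.55 Hz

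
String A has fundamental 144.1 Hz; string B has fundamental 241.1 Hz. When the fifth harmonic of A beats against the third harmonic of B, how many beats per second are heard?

2.8 Hz

Fifth harmonic of the first: 5·144.1 = 720.5 Hz.
Third harmonic of the second: 3·241.1 = 723.3 Hz.
f_beat = |720.5 − 723.3| = 2.8 Hz.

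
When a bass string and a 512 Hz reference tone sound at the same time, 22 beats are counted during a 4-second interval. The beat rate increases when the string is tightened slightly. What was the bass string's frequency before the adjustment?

517.5 Hz

Beat frequency = 22/4 = 5.5 Hz.
|f − 512| = 5.5, so the bass string was at either 506.5 Hz or 517.5 Hz.
Increasing tension raises a string's frequency; the adjustment raises the bass string's frequency.
The beat rate rose, so the adjustment moved the bass string further from 512 Hz — it was already above the reference.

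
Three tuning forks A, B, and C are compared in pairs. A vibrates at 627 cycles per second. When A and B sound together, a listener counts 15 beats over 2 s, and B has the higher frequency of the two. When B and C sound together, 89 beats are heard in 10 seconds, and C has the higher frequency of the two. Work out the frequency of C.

A–B: Beat frequency = 15/2 = 7.5 Hz.
B is above A, so f_B = 627 + 7.5 = 634.5 Hz.
B–C: Beat frequency = 89/10 = 8.9 Hz.
C is above B, so f_C = 634.5 + 8.9 = 643.4 Hz.

643.4 Hz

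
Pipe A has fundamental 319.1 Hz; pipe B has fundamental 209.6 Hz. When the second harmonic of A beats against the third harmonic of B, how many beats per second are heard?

Second harmonic of the first: 2·319.1 = 638.2 Hz.
Third harmonic of the second: 3·209.6 = 628.8 Hz.
f_beat = |638.2 − 628.8| = 9.4 Hz.

9.4 Hz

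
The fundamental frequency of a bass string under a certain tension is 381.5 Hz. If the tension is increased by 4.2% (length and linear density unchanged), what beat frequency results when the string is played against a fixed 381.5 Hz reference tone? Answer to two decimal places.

7.93 Hz

For a string, f ∝ √T, so the new frequency is 381.5·√1.042 = 389.4291 Hz.
f_beat = |389.4291 − 381.5| = 7.93 Hz.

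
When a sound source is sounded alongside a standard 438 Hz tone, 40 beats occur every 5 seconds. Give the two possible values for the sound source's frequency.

Beat frequency = 40/5 = 8 Hz.
|f − 438| = 8, so f = 438 ± 8.

430 Hz or 446 Hz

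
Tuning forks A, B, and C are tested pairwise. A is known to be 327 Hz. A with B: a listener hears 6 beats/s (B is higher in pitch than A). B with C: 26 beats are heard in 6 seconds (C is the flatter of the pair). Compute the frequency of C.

B is above A, so f_B = 327 + 6 = 333 Hz.
B–C: Beat frequency = 26/6 = 4.3333 Hz.
C is below B, so f_C = 333 − 4.3333 = 328.6667 Hz.

328.6667 Hz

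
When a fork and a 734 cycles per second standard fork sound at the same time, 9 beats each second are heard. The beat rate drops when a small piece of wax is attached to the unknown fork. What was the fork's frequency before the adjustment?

|f − 734| = 9, so the fork was at either 725 Hz or 743 Hz.
Loading a fork with wax lowers its frequency; the adjustment lowers the fork's frequency.
The beat rate fell, so the adjustment moved the fork toward 734 Hz — it must have started above the reference.

743 Hz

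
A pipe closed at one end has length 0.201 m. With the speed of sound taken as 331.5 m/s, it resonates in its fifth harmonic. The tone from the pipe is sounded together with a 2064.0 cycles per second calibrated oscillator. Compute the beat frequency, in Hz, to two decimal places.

2.43 Hz

Closed pipe (odd harmonics): f_n = n·v/(4L) = 5·331.5/(4·0.201) = 2061.5672 Hz.
f_beat = |2061.5672 − 2064.0| = 2.43 Hz.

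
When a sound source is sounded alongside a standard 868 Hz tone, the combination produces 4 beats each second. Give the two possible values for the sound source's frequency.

864 Hz or 872 Hz

|f − 868| = 4, so f = 868 ± 4.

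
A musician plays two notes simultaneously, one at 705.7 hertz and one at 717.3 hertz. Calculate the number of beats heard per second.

f_beat = |f₁ − f₂|.
|705.7 − 717.3| = 11.6 Hz.

11.6 Hz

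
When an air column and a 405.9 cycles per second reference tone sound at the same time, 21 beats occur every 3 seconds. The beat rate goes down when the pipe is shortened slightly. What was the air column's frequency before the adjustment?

398.9 Hz

Beat frequency = 21/3 = 7 Hz.
|f − 405.9| = 7, so the air column was at either 398.9 Hz or 412.9 Hz.
A shorter pipe has a higher fundamental; the adjustment raises the air column's frequency.
The beat rate fell, so the adjustment moved the air column toward 405.9 Hz — it must have started below the reference.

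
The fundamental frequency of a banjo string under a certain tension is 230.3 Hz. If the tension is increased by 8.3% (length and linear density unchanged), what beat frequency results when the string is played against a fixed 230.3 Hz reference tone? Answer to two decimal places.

9.37 Hz

For a string, f ∝ √T, so the new frequency is 230.3·√1.083 = 239.6670 Hz.
f_beat = |239.6670 − 230.3| = 9.37 Hz.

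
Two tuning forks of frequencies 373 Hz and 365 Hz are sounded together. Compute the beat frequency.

8 Hz

f_beat = |f₁ − f₂|.
|373 − 365| = 8 Hz.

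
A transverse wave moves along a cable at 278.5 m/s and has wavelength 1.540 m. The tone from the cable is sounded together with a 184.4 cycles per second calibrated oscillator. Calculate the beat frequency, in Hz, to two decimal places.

Source frequency f = v/λ = 278.5/1.540 = 180.8442 Hz.
f_beat = |180.8442 − 184.4| = 3.56 Hz.

3.56 Hz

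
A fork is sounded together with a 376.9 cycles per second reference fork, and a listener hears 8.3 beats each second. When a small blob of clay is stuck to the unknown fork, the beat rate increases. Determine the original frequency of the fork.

|f − 376.9| = 8.3, so the fork was at either 368.6 Hz or 385.2 Hz.
Adding mass to a fork lowers its frequency; the adjustment lowers the fork's frequency.
The beat rate rose, so the adjustment moved the fork further from 376.9 Hz — it was already below the reference.

368.6 Hz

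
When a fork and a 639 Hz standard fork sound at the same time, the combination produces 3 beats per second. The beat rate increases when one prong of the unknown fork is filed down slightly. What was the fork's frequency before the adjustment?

|f − 639| = 3, so the fork was at either 636 Hz or 642 Hz.
Filing a prong removes mass and raises the fork's frequency; the adjustment raises the fork's frequency.
The beat rate rose, so the adjustment moved the fork further from 639 Hz — it was already above the reference.

642 Hz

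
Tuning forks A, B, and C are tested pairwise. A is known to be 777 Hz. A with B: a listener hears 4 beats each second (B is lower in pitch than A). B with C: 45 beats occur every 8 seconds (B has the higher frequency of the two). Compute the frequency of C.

B is below A, so f_B = 777 − 4 = 773 Hz.
B–C: Beat frequency = 45/8 = 5.625 Hz.
C is below B, so f_C = 773 − 5.625 = 767.375 Hz.

767.375 Hz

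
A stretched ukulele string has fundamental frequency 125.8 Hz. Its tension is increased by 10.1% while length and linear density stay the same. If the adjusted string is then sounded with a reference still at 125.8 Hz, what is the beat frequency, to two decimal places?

6.20 Hz

For a string, f ∝ √T, so the new frequency is 125.8·√1.101 = 132.0001 Hz.
f_beat = |132.0001 − 125.8| = 6.20 Hz.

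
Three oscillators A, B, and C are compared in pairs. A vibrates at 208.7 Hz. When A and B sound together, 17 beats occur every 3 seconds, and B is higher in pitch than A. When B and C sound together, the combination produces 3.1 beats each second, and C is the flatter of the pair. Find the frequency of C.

A–B: Beat frequency = 17/3 = 5.6667 Hz.
B is above A, so f_B = 208.7 + 5.6667 = 214.3667 Hz.
C is below B, so f_C = 214.3667 − 3.1 = 211.2667 Hz.

211.2667 Hz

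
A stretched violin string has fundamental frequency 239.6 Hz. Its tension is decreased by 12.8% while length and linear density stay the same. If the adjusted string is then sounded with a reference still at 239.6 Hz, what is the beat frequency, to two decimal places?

For a string, f ∝ √T, so the new frequency is 239.6·√0.872 = 223.7407 Hz.
f_beat = |223.7407 − 239.6| = 15.86 Hz.

15.86 Hz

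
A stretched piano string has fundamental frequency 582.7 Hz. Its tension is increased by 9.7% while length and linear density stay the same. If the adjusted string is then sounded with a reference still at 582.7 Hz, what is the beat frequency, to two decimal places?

27.61 Hz

For a string, f ∝ √T, so the new frequency is 582.7·√1.097 = 610.3070 Hz.
f_beat = |610.3070 − 582.7| = 27.61 Hz.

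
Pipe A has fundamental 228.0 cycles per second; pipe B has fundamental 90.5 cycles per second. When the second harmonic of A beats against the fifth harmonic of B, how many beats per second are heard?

3.5 Hz

Second harmonic of the first: 2·228.0 = 456.0 Hz.
Fifth harmonic of the second: 5·90.5 = 452.5 Hz.
f_beat = |456.0 − 452.5| = 3.5 Hz.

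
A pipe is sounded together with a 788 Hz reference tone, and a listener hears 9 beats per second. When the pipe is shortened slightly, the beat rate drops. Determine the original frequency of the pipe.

|f − 788| = 9, so the pipe was at either 779 Hz or 797 Hz.
A shorter pipe has a higher fundamental; the adjustment raises the pipe's frequency.
The beat rate fell, so the adjustment moved the pipe toward 788 Hz — it must have started below the reference.

779 Hz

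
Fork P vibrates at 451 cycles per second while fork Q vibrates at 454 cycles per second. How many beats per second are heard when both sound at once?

3 Hz

The beat frequency equals the magnitude of the frequency difference.
|451 − 454| = 3 Hz.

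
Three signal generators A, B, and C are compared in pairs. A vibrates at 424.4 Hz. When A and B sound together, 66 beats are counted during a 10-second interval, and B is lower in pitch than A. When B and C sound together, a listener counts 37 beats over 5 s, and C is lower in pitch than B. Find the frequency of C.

410.4 Hz

A–B: Beat frequency = 66/10 = 6.6 Hz.
B is below A, so f_B = 424.4 − 6.6 = 417.8 Hz.
B–C: Beat frequency = 37/5 = 7.4 Hz.
C is below B, so f_C = 417.8 − 7.4 = 410.4 Hz.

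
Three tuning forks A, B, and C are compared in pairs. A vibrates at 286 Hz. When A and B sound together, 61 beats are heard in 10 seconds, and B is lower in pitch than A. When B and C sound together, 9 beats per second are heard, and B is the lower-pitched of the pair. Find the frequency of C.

A–B: Beat frequency = 61/10 = 6.1 Hz.
B is below A, so f_B = 286 − 6.1 = 279.9 Hz.
C is above B, so f_C = 279.9 + 9 = 288.9 Hz.

288.9 Hz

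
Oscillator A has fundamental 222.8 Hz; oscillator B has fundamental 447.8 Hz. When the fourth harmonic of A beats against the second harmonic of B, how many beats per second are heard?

4.4 Hz

Fourth harmonic of the first: 4·222.8 = 891.2 Hz.
Second harmonic of the second: 2·447.8 = 895.6 Hz.
f_beat = |891.2 − 895.6| = 4.4 Hz.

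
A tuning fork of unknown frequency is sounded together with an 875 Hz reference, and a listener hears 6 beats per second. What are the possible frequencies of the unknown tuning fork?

869 Hz or 881 Hz

|f − 875| = 6, so f = 875 ± 6.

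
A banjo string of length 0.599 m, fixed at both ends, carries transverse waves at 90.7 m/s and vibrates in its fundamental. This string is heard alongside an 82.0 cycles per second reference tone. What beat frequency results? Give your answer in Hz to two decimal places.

6.29 Hz

For a string fixed at both ends, f_n = n·v/(2L) = 1·90.7/(2·0.599) = 75.7095 Hz.
f_beat = |75.7095 − 82.0| = 6.29 Hz.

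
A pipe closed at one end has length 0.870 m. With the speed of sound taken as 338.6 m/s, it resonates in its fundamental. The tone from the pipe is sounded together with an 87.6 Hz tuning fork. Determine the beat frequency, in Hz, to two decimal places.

Closed pipe (odd harmonics): f_n = n·v/(4L) = 1·338.6/(4·0.870) = 97.2989 Hz.
f_beat = |97.2989 − 87.6| = 9.70 Hz.

9.70 Hz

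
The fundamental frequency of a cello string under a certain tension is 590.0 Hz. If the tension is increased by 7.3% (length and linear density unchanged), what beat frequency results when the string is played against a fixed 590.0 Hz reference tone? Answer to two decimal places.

For a string, f ∝ √T, so the new frequency is 590.0·√1.073 = 611.1557 Hz.
f_beat = |611.1557 − 590.0| = 21.16 Hz.

21.16 Hz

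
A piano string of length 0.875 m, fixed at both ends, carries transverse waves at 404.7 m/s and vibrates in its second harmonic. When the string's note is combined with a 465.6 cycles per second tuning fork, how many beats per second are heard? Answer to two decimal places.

3.09 Hz

For a string fixed at both ends, f_n = n·v/(2L) = 2·404.7/(2·0.875) = 462.5143 Hz.
f_beat = |462.5143 − 465.6| = 3.09 Hz.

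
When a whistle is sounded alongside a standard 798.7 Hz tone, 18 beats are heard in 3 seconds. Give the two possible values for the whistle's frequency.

Beat frequency = 18/3 = 6 Hz.
|f − 798.7| = 6, so f = 798.7 ± 6.

792.7 Hz or 804.7 Hz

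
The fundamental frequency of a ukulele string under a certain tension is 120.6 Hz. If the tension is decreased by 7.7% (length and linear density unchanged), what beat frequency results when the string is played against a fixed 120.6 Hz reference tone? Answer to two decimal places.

4.74 Hz

For a string, f ∝ √T, so the new frequency is 120.6·√0.923 = 115.8639 Hz.
f_beat = |115.8639 − 120.6| = 4.74 Hz.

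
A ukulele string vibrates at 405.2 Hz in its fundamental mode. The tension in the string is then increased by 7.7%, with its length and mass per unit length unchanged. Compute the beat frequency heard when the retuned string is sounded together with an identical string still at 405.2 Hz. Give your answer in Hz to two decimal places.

For a string, f ∝ √T, so the new frequency is 405.2·√1.077 = 420.5109 Hz.
f_beat = |420.5109 − 405.2| = 15.31 Hz.

15.31 Hz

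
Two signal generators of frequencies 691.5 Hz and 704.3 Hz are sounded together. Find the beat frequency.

12.8 Hz

Beats arise from superposition of two nearby frequencies; the beat rate is |f₁ − f₂|.
|691.5 − 704.3| = 12.8 Hz.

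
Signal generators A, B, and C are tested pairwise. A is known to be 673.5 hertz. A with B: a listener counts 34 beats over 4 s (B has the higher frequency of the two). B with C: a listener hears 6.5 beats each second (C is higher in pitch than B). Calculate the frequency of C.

688.5 Hz

A–B: Beat frequency = 34/4 = 8.5 Hz.
B is above A, so f_B = 673.5 + 8.5 = 682 Hz.
C is above B, so f_C = 682 + 6.5 = 688.5 Hz.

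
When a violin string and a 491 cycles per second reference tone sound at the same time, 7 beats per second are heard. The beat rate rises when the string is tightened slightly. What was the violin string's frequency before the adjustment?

|f − 491| = 7, so the violin string was at either 484 Hz or 498 Hz.
Increasing tension raises a string's frequency; the adjustment raises the violin string's frequency.
The beat rate rose, so the adjustment moved the violin string further from 491 Hz — it was already above the reference.

498 Hz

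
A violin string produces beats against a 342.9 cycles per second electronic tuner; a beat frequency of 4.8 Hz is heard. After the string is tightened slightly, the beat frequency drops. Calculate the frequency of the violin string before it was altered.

338.1 Hz

|f − 342.9| = 4.8, so the violin string was at either 338.1 Hz or 347.7 Hz.
Increasing tension raises a string's frequency; the adjustment raises the violin string's frequency.
The beat rate fell, so the adjustment moved the violin string toward 342.9 Hz — it must have started below the reference.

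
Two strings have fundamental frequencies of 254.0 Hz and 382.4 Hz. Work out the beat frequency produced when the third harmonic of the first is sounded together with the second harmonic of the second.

Third harmonic of the first: 3·254.0 = 762.0 Hz.
Second harmonic of the second: 2·382.4 = 764.8 Hz.
f_beat = |762.0 − 764.8| = 2.8 Hz.

2.8 Hz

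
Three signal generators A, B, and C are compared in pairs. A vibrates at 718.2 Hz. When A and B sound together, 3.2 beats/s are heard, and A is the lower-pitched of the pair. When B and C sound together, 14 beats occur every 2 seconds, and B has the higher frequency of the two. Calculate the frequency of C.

B is above A, so f_B = 718.2 + 3.2 = 721.4 Hz.
B–C: Beat frequency = 14/2 = 7 Hz.
C is below B, so f_C = 721.4 − 7 = 714.4 Hz.

714.4 Hz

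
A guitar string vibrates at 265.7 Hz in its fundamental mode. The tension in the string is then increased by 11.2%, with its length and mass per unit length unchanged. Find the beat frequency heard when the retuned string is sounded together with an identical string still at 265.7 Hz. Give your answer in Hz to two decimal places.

14.48 Hz

For a string, f ∝ √T, so the new frequency is 265.7·√1.112 = 280.1844 Hz.
f_beat = |280.1844 − 265.7| = 14.48 Hz.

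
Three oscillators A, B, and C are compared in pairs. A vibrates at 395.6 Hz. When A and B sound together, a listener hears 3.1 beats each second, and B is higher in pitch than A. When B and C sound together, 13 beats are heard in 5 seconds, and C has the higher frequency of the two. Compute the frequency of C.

401.3 Hz

B is above A, so f_B = 395.6 + 3.1 = 398.7 Hz.
B–C: Beat frequency = 13/5 = 2.6 Hz.
C is above B, so f_C = 398.7 + 2.6 = 401.3 Hz.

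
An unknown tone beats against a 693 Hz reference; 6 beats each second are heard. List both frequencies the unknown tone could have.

687 Hz or 699 Hz

|f − 693| = 6, so f = 693 ± 6.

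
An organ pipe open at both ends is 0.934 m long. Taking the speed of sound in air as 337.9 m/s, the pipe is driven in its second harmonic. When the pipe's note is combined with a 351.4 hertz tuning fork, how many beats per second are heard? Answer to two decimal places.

Open pipe: f_n = n·v/(2L) = 2·337.9/(2·0.934) = 361.7773 Hz.
f_beat = |361.7773 − 351.4| = 10.38 Hz.

10.38 Hz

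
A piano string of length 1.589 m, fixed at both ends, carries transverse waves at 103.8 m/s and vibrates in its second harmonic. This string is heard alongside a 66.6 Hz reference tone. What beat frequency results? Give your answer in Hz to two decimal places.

1.28 Hz

For a string fixed at both ends, f_n = n·v/(2L) = 2·103.8/(2·1.589) = 65.3241 Hz.
f_beat = |65.3241 − 66.6| = 1.28 Hz.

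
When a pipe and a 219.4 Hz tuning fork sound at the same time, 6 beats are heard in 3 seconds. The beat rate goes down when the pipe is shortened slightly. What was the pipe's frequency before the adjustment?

217.4 Hz

Beat frequency = 6/3 = 2 Hz.
|f − 219.4| = 2, so the pipe was at either 217.4 Hz or 221.4 Hz.
A shorter pipe has a higher fundamental; the adjustment raises the pipe's frequency.
The beat rate fell, so the adjustment moved the pipe toward 219.4 Hz — it must have started below the reference.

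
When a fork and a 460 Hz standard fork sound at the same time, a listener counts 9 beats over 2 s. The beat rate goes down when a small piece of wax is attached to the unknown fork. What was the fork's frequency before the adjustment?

464.5 Hz

Beat frequency = 9/2 = 4.5 Hz.
|f − 460| = 4.5, so the fork was at either 455.5 Hz or 464.5 Hz.
Loading a fork with wax lowers its frequency; the adjustment lowers the fork's frequency.
The beat rate fell, so the adjustment moved the fork toward 460 Hz — it must have started above the reference.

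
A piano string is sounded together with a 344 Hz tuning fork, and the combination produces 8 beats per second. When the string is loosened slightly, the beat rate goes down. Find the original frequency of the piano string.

|f − 344| = 8, so the piano string was at either 336 Hz or 352 Hz.
Reducing tension lowers a string's frequency; the adjustment lowers the piano string's frequency.
The beat rate fell, so the adjustment moved the piano string toward 344 Hz — it must have started above the reference.

352 Hz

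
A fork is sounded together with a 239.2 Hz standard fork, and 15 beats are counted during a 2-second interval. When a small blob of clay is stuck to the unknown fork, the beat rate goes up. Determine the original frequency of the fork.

Beat frequency = 15/2 = 7.5 Hz.
|f − 239.2| = 7.5, so the fork was at either 231.7 Hz or 246.7 Hz.
Adding mass to a fork lowers its frequency; the adjustment lowers the fork's frequency.
The beat rate rose, so the adjustment moved the fork further from 239.2 Hz — it was already below the reference.

231.7 Hz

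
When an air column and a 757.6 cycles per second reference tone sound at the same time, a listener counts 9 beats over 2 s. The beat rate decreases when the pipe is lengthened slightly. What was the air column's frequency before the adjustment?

762.1 Hz

Beat frequency = 9/2 = 4.5 Hz.
|f − 757.6| = 4.5, so the air column was at either 753.1 Hz or 762.1 Hz.
A longer pipe has a lower fundamental; the adjustment lowers the air column's frequency.
The beat rate fell, so the adjustment moved the air column toward 757.6 Hz — it must have started above the reference.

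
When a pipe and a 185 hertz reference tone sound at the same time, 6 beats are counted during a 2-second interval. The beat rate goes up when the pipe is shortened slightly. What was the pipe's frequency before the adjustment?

188 Hz

Beat frequency = 6/2 = 3 Hz.
|f − 185| = 3, so the pipe was at either 182 Hz or 188 Hz.
A shorter pipe has a higher fundamental; the adjustment raises the pipe's frequency.
The beat rate rose, so the adjustment moved the pipe further from 185 Hz — it was already above the reference.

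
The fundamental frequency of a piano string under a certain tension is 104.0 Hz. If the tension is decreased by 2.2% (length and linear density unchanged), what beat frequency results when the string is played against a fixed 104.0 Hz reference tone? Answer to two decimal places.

1.15 Hz

For a string, f ∝ √T, so the new frequency is 104.0·√0.978 = 102.8496 Hz.
f_beat = |102.8496 − 104.0| = 1.15 Hz.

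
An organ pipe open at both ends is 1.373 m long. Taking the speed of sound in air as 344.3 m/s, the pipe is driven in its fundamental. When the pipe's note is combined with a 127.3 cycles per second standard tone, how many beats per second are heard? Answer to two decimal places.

1.92 Hz

Open pipe: f_n = n·v/(2L) = 1·344.3/(2·1.373) = 125.3824 Hz.
f_beat = |125.3824 − 127.3| = 1.92 Hz.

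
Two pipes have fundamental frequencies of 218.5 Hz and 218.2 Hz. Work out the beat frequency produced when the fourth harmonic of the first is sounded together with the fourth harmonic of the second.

1.2 Hz

Fourth harmonic of the first: 4·218.5 = 874.0 Hz.
Fourth harmonic of the second: 4·218.2 = 872.8 Hz.
f_beat = |874.0 − 872.8| = 1.2 Hz.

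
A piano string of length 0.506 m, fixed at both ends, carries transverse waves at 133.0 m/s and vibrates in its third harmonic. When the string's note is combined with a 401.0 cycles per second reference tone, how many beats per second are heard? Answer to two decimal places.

6.73 Hz

For a string fixed at both ends, f_n = n·v/(2L) = 3·133.0/(2·0.506) = 394.2688 Hz.
f_beat = |394.2688 − 401.0| = 6.73 Hz.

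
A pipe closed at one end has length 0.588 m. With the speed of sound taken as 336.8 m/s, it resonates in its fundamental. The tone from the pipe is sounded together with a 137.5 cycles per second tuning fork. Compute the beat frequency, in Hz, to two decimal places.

5.70 Hz

Closed pipe (odd harmonics): f_n = n·v/(4L) = 1·336.8/(4·0.588) = 143.1973 Hz.
f_beat = |143.1973 − 137.5| = 5.70 Hz.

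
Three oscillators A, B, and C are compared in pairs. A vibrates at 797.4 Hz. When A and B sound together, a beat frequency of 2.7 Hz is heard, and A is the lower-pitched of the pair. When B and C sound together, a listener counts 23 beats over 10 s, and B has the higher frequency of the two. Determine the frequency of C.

B is above A, so f_B = 797.4 + 2.7 = 800.1 Hz.
B–C: Beat frequency = 23/10 = 2.3 Hz.
C is below B, so f_C = 800.1 − 2.3 = 797.8 Hz.

797.8 Hz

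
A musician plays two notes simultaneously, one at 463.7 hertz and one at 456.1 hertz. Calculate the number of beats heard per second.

7.6 Hz

f_beat = |f₁ − f₂|.
|463.7 − 456.1| = 7.6 Hz.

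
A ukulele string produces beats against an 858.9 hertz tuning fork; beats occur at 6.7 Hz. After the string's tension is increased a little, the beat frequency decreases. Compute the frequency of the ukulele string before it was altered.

|f − 858.9| = 6.7, so the ukulele string was at either 852.2 Hz or 865.6 Hz.
Higher tension means higher frequency; the adjustment raises the ukulele string's frequency.
The beat rate fell, so the adjustment moved the ukulele string toward 858.9 Hz — it must have started below the reference.

852.2 Hz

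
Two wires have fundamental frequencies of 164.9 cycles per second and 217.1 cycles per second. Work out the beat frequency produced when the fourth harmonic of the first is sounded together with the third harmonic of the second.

8.3 Hz

Fourth harmonic of the first: 4·164.9 = 659.6 Hz.
Third harmonic of the second: 3·217.1 = 651.3 Hz.
f_beat = |659.6 − 651.3| = 8.3 Hz.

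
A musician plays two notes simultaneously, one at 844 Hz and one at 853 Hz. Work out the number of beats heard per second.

9 Hz

Beats arise from superposition of two nearby frequencies; the beat rate is |f₁ − f₂|.
|844 − 853| = 9 Hz.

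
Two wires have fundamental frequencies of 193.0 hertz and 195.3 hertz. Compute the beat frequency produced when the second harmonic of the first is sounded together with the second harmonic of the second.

Second harmonic of the first: 2·193.0 = 386.0 Hz.
Second harmonic of the second: 2·195.3 = 390.6 Hz.
f_beat = |386.0 − 390.6| = 4.6 Hz.

4.6 Hz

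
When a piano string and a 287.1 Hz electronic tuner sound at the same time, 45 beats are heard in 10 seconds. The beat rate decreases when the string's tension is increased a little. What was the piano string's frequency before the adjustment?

282.6 Hz

Beat frequency = 45/10 = 4.5 Hz.
|f − 287.1| = 4.5, so the piano string was at either 282.6 Hz or 291.6 Hz.
Higher tension means higher frequency; the adjustment raises the piano string's frequency.
The beat rate fell, so the adjustment moved the piano string toward 287.1 Hz — it must have started below the reference.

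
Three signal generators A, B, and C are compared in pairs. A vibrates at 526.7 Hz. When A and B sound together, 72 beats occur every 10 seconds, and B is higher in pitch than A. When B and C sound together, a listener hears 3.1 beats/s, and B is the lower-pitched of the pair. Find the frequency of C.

A–B: Beat frequency = 72/10 = 7.2 Hz.
B is above A, so f_B = 526.7 + 7.2 = 533.9 Hz.
C is above B, so f_C = 533.9 + 3.1 = 537 Hz.

537 Hz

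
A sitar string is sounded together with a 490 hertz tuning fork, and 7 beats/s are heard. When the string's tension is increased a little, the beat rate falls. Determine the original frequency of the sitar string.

483 Hz

|f − 490| = 7, so the sitar string was at either 483 Hz or 497 Hz.
Higher tension means higher frequency; the adjustment raises the sitar string's frequency.
The beat rate fell, so the adjustment moved the sitar string toward 490 Hz — it must have started below the reference.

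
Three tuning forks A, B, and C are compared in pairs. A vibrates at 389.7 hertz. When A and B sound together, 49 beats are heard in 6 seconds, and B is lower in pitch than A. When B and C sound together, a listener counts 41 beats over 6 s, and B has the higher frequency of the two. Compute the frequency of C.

374.7 Hz

A–B: Beat frequency = 49/6 = 8.1667 Hz.
B is below A, so f_B = 389.7 − 8.1667 = 381.5333 Hz.
B–C: Beat frequency = 41/6 = 6.8333 Hz.
C is below B, so f_C = 381.5333 − 6.8333 = 374.7 Hz.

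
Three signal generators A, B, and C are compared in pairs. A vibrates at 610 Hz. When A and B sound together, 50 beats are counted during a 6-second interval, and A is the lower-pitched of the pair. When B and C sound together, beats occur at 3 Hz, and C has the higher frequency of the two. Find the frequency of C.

621.3333 Hz

A–B: Beat frequency = 50/6 = 8.3333 Hz.
B is above A, so f_B = 610 + 8.3333 = 618.3333 Hz.
C is above B, so f_C = 618.3333 + 3 = 621.3333 Hz.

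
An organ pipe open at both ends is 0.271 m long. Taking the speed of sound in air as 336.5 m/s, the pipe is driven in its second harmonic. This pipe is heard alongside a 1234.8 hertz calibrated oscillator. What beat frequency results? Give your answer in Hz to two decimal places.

6.90 Hz

Open pipe: f_n = n·v/(2L) = 2·336.5/(2·0.271) = 1241.6974 Hz.
f_beat = |1241.6974 − 1234.8| = 6.90 Hz.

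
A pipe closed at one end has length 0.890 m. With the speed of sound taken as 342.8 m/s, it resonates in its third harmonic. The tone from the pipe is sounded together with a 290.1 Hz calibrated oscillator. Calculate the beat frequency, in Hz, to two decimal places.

Closed pipe (odd harmonics): f_n = n·v/(4L) = 3·342.8/(4·0.890) = 288.8764 Hz.
f_beat = |288.8764 − 290.1| = 1.22 Hz.

1.22 Hz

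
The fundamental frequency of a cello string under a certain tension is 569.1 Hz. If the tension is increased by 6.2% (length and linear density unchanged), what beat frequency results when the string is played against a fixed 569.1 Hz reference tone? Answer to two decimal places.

For a string, f ∝ √T, so the new frequency is 569.1·√1.062 = 586.4768 Hz.
f_beat = |586.4768 − 569.1| = 17.38 Hz.

17.38 Hz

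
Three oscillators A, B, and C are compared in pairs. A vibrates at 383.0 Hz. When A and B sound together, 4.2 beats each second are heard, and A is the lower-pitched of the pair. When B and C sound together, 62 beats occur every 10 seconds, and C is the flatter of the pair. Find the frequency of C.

B is above A, so f_B = 383.0 + 4.2 = 387.2 Hz.
B–C: Beat frequency = 62/10 = 6.2 Hz.
C is below B, so f_C = 387.2 − 6.2 = 381 Hz.

381 Hz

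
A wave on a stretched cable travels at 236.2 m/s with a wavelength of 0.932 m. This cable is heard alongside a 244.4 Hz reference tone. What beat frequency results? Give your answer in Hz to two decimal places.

9.03 Hz

Source frequency f = v/λ = 236.2/0.932 = 253.4335 Hz.
f_beat = |253.4335 − 244.4| = 9.03 Hz.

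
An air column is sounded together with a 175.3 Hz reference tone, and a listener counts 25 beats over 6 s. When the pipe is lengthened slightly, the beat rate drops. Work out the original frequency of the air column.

179.4667 Hz

Beat frequency = 25/6 = 4.1667 Hz.
|f − 175.3| = 4.1667, so the air column was at either 171.1333 Hz or 179.4667 Hz.
A longer pipe has a lower fundamental; the adjustment lowers the air column's frequency.
The beat rate fell, so the adjustment moved the air column toward 175.3 Hz — it must have started above the reference.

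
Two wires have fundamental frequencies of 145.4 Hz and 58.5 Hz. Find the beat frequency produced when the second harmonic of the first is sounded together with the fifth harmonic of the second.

Second harmonic of the first: 2·145.4 = 290.8 Hz.
Fifth harmonic of the second: 5·58.5 = 292.5 Hz.
f_beat = |290.8 − 292.5| = 1.7 Hz.

1.7 Hz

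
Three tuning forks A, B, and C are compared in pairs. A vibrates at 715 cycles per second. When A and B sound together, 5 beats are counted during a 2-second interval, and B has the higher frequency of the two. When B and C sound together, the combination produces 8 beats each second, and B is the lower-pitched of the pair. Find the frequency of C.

A–B: Beat frequency = 5/2 = 2.5 Hz.
B is above A, so f_B = 715 + 2.5 = 717.5 Hz.
C is above B, so f_C = 717.5 + 8 = 725.5 Hz.

725.5 Hz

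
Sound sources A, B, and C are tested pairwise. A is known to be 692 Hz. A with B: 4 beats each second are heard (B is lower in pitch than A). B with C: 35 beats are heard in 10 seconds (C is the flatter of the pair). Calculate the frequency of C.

684.5 Hz

B is below A, so f_B = 692 − 4 = 688 Hz.
B–C: Beat frequency = 35/10 = 3.5 Hz.
C is below B, so f_C = 688 − 3.5 = 684.5 Hz.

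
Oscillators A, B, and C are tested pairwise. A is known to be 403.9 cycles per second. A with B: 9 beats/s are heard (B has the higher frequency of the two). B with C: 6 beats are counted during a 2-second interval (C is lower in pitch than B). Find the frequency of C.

B is above A, so f_B = 403.9 + 9 = 412.9 Hz.
B–C: Beat frequency = 6/2 = 3 Hz.
C is below B, so f_C = 412.9 − 3 = 409.9 Hz.

409.9 Hz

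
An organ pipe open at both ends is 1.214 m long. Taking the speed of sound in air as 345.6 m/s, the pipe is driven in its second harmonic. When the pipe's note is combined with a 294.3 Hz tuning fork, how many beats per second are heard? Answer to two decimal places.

9.62 Hz

Open pipe: f_n = n·v/(2L) = 2·345.6/(2·1.214) = 284.6787 Hz.
f_beat = |284.6787 − 294.3| = 9.62 Hz.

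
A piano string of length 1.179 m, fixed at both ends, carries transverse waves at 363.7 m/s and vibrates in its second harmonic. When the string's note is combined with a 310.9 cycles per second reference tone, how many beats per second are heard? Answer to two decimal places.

2.42 Hz

For a string fixed at both ends, f_n = n·v/(2L) = 2·363.7/(2·1.179) = 308.4818 Hz.
f_beat = |308.4818 − 310.9| = 2.42 Hz.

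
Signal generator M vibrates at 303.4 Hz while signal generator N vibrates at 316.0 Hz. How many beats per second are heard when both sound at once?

12.6 Hz

The beat frequency equals the magnitude of the frequency difference.
|303.4 − 316.0| = 12.6 Hz.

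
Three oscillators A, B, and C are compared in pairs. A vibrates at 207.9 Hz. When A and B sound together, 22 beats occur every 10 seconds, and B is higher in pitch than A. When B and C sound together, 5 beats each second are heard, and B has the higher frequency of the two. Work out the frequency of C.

205.1 Hz

A–B: Beat frequency = 22/10 = 2.2 Hz.
B is above A, so f_B = 207.9 + 2.2 = 210.1 Hz.
C is below B, so f_C = 210.1 − 5 = 205.1 Hz.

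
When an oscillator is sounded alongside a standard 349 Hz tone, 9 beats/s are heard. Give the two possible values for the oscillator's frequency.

340 Hz or 358 Hz

|f − 349| = 9, so f = 349 ± 9.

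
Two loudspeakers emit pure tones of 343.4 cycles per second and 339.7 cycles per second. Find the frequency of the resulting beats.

3.7 Hz

f_beat = |f₁ − f₂|.
|343.4 − 339.7| = 3.7 Hz.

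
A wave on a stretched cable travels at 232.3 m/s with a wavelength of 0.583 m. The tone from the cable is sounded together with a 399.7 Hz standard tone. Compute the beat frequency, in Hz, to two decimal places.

1.24 Hz

Source frequency f = v/λ = 232.3/0.583 = 398.4563 Hz.
f_beat = |398.4563 − 399.7| = 1.24 Hz.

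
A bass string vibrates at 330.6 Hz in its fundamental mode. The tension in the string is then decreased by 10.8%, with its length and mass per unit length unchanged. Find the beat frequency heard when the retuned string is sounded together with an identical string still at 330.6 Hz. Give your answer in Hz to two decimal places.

For a string, f ∝ √T, so the new frequency is 330.6·√0.892 = 312.2377 Hz.
f_beat = |312.2377 − 330.6| = 18.36 Hz.

18.36 Hz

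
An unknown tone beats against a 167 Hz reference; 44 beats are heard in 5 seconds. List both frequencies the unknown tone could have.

Beat frequency = 44/5 = 8.8 Hz.
|f − 167| = 8.8, so f = 167 ± 8.8.

158.2 Hz or 175.8 Hz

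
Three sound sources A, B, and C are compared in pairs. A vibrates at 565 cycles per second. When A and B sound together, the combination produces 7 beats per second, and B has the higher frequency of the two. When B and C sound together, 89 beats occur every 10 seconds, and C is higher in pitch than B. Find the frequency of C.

B is above A, so f_B = 565 + 7 = 572 Hz.
B–C: Beat frequency = 89/10 = 8.9 Hz.
C is above B, so f_C = 572 + 8.9 = 580.9 Hz.

580.9 Hz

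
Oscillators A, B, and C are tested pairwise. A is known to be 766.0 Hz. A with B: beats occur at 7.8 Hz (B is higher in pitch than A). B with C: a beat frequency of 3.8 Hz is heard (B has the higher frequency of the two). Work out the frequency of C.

770 Hz

B is above A, so f_B = 766.0 + 7.8 = 773.8 Hz.
C is below B, so f_C = 773.8 − 3.8 = 770 Hz.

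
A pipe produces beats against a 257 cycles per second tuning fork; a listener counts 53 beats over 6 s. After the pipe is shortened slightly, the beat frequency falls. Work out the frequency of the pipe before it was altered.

Beat frequency = 53/6 = 8.8333 Hz.
|f − 257| = 8.8333, so the pipe was at either 248.1667 Hz or 265.8333 Hz.
A shorter pipe has a higher fundamental; the adjustment raises the pipe's frequency.
The beat rate fell, so the adjustment moved the pipe toward 257 Hz — it must have started below the reference.

248.1667 Hz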